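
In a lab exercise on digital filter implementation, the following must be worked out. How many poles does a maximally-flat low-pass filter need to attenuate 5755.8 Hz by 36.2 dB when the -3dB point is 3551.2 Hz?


Butterworth filter order formula:
n = log10(10^(A/10) - 1) / (2 * log10(f_stop/f_pass))
10^(36.2/10) - 1 = 4167.6938
f_stop/f_pass = 5755.8 / 3551.2 = 1.6208
n = 8.6299 -> ceil = 9

9


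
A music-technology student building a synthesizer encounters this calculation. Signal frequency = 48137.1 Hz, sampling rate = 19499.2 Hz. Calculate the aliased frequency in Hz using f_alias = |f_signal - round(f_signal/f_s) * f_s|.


Compute the nearest integer multiple of fs to the signal:
n = round(48137.1 / 19499.2) = 2
f_alias = |48137.1 - 2 * 19499.2|
        = |48137.1 - 38998.4|
        = 9138.7 Hz

9138.7


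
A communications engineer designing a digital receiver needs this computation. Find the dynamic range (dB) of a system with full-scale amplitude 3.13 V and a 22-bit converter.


Dynamic range from full-scale to LSB:
V_min = V_max / 2^bits = 3.13 / 2^22
DR = 20 * log10(V_max / V_min)
   = 20 * log10(2^22)
   = 20 * 22 * log10(2)
   = 132.45 dB

132.45 dB


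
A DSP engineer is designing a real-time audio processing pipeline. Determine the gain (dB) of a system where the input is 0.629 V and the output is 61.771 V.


Voltage gain in dB:
G = 20 * log10(Vout / Vin)
  = 20 * log10(61.771 / 0.629)
  = 20 * log10(98.205087)
  = 20 * 1.992134
  = 39.84 dB

39.84 dB


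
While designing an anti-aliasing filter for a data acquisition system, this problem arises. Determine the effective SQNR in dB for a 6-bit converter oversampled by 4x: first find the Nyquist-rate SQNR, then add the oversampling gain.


Step 1 — baseline SQNR at Nyquist:
SQNR_base = 6.02*N + 1.76
          = 6.02*6 + 1.76
          = 37.88 dB

Step 2 — oversampling processing gain:
G = 10*log10(OSR) = 10*log10(4) = 6.02 dB

Step 3 — total:
SQNR_total = 37.88 + 6.02 = 43.9 dB

Base SQNR = 37.88 dB; oversampled SQNR = 43.9 dB


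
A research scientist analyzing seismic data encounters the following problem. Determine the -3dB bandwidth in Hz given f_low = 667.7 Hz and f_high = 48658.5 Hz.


Bandwidth is the difference of -3dB frequencies:
BW = f_high - f_low
   = 48658.5 - 667.7
   = 47990.8 Hz

47990.8 Hz


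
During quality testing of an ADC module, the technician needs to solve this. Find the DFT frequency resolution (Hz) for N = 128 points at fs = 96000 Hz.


DFT frequency resolution:
df = fs / N
   = 96000 / 128
   = 750.0 Hz

750.0 Hz


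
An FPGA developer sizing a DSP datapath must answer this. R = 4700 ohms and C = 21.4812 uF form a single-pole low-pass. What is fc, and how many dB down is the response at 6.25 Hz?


Step 1 — cutoff frequency:
fc = 1 / (2*pi*R*C)
C = 21.4812 uF = 2.14812e-05 F
fc = 1 / (2*pi*4700*2.14812e-05)
   = 1.57639 Hz

Step 2 — magnitude at f = 6.25 Hz:
|H(f)| = 1 / sqrt(1 + (f/fc)^2)
f/fc = 6.25 / 1.57639 = 3.964755
|H| = 1 / sqrt(1 + 15.719282) = 0.2445632
|H|_dB = 20*log10(0.2445632) = -12.23 dB

fc = 1.57639 Hz; |H(6.25 Hz)| = -12.23 dB


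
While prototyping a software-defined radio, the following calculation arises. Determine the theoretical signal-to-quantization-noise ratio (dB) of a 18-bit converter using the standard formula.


Theoretical SNR for a full-scale sinusoid:
SNR = 6.02 * N + 1.76
    = 6.02 * 18 + 1.76
    = 108.36 + 1.76
    = 110.12 dB

110.12 dB


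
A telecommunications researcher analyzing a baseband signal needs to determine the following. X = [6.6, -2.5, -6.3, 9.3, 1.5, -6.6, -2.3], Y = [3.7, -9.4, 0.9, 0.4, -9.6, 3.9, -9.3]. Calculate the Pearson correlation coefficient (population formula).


Pearson correlation coefficient (population):
r = cov(X,Y) / (std(X) * std(Y))
Mean X = -0.0429, Mean Y = -2.7714
Cov(X,Y) = 3.769796
Std(X) = 5.695577, Std(Y) = 5.893268
r = 0.1123

0.1123


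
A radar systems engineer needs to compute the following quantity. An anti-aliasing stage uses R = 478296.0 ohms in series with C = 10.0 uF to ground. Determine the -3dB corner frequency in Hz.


Cutoff frequency of a first-order RC filter:
fc = 1 / (2 * pi * R * C)
C = 10.0 uF = 1e-05 F
fc = 1 / (2 * pi * 478296.0 * 1e-05)
   = 1 / 30.052223996828
   = 0.033275 Hz

0.033275 Hz


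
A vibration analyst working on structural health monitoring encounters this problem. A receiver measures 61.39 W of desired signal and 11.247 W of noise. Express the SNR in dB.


SNR in decibels:
SNR = 10 * log10(Ps / Pn)
    = 10 * log10(61.39 / 11.247)
    = 10 * log10(5.4583)
    = 10 * 0.7371
    = 7.37 dB

7.37 dB


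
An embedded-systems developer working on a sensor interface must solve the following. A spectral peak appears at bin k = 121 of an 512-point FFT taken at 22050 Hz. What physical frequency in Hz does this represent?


Frequency of DFT bin k:
f_k = k * fs / N
    = 121 * 22050 / 512
    = 2668050 / 512
    = 5211.035 Hz

5211.035 Hz


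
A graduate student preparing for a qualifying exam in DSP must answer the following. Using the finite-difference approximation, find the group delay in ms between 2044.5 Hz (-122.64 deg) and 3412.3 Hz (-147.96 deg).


Group delay from phase difference:
tau = -d(phi)/d(omega)
d(phi) = -25.32 deg = -0.441917 rad
d(omega) = 2*pi*(3412.3 - 2044.5) = 8594.1409 rad/s
tau = -(-0.441917) / 8594.1409
    = 0.0514 ms

0.0514 ms


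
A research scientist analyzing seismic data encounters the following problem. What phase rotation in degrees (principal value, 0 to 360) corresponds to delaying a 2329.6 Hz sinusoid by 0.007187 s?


Phase shift from frequency and time delay:
phi = 360 * f * t_delay
    = 360 * 2329.6 * 0.007187
    = 6027.42 degrees
    mod 360 = 267.42 degrees

267.42 degrees


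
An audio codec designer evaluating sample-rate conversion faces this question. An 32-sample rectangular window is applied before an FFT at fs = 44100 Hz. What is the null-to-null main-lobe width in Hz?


Main lobe width for a rectangular window:
Width = 2 * fs / N
      = 2 * 44100 / 32
      = 88200 / 32
      = 2756.25 Hz

2756.25 Hz


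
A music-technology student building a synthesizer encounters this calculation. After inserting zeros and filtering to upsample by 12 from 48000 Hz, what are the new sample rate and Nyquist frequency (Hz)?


Step 1 — output sample rate after interpolation by L:
fs_out = L * fs_in = 12 * 48000 = 576000 Hz

Step 2 — Nyquist frequency of the output stream:
f_Nyq = fs_out / 2 = 576000 / 2 = 288000.0 Hz

fs_out = 576000 Hz; f_Nyquist = 288000.0 Hz


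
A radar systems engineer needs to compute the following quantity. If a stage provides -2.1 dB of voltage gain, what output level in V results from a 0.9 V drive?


Output voltage from dB gain:
V_out = V_in * 10^(gain_dB / 20)
      = 0.9 * 10^(-2.1 / 20)
      = 0.9 * 0.785236
      = 0.7067 V

0.7067 V


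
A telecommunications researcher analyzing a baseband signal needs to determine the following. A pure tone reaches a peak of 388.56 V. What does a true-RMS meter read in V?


RMS voltage for a sinusoidal waveform:
V_rms = V_peak / sqrt(2)
      = 388.56 / 1.414214
      = 274.753 V

274.753 V


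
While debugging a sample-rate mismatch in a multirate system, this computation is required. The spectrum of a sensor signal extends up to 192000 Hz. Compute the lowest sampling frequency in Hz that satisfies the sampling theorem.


The Nyquist rate is twice the maximum frequency component.
fs_min = 2 * fmax
      = 2 * 192000
      = 384000 Hz

384000


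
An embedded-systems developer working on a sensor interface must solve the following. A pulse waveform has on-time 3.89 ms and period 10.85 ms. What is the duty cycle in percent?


Duty cycle as a percentage:
DC = (t_on / T) * 100
   = (3.89 / 10.85) * 100
   = 0.358525 * 100
   = 35.85 %

35.85 %


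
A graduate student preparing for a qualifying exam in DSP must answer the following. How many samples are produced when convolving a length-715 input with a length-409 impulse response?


Linear convolution output length:
L = N + M - 1
  = 715 + 409 - 1
  = 1123 samples

1123


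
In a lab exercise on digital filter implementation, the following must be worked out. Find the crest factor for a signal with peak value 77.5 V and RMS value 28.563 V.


Crest factor is the ratio of peak to RMS:
CF = V_peak / V_rms
   = 77.5 / 28.563
   = 2.7133

2.7133


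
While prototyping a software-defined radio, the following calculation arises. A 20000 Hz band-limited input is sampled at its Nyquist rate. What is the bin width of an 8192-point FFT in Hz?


Step 1 — Nyquist sampling rate:
fs = 2 * fmax = 2 * 20000 = 40000 Hz

Step 2 — DFT bin spacing:
df = fs / N = 40000 / 8192 = 4.8828 Hz

4.8828 Hz


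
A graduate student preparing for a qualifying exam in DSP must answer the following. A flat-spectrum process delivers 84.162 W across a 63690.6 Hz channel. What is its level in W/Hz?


Power spectral density:
PSD = P / BW
    = 84.162 / 63690.6
    = 0.00132142 W/Hz

0.00132142 W/Hz


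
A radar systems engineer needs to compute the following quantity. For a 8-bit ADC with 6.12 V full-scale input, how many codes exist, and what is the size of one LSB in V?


Step 1 — number of quantization levels:
L = 2^N = 2^8 = 256

Step 2 — LSB step size:
delta = Vfs / L
      = 6.12 / 256
      = 0.02390625 V

Levels = 256; step size = 0.02390625 V


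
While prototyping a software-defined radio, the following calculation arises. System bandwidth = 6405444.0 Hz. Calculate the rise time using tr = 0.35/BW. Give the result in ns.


Rise time from bandwidth relationship:
tr = 0.35 / BW
   = 0.35 / 6405444.0
   = 5.464102098e-08 s
   = 54.641 ns

54.641 ns


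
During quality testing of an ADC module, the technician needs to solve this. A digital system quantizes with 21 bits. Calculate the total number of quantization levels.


Number of quantization levels = 2^N
= 2^21
= 2097152

2097152


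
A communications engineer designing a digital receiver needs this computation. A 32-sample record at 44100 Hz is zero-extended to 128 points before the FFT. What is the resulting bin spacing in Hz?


Frequency resolution after zero-padding:
N_padded = 32 * 4 = 128
df = fs / N_padded
   = 44100 / 128
   = 344.5312 Hz

344.5312 Hz


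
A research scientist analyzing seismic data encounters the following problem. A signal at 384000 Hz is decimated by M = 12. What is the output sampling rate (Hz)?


Decimation reduces the sample rate:
fs_out = fs_in / M
       = 384000 / 12
       = 32000.0 Hz

32000.0 Hz


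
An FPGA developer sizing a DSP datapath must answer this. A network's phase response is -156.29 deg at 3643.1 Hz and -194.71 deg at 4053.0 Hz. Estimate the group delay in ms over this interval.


Group delay from phase difference:
tau = -d(phi)/d(omega)
d(phi) = -38.42 deg = -0.670555 rad
d(omega) = 2*pi*(4053.0 - 3643.1) = 2575.4777 rad/s
tau = -(-0.670555) / 2575.4777
    = 0.2604 ms

0.2604 ms


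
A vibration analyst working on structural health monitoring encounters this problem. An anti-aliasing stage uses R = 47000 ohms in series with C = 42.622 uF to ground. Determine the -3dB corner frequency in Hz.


Cutoff frequency of a first-order RC filter:
fc = 1 / (2 * pi * R * C)
C = 42.622 uF = 4.2622e-05 F
fc = 1 / (2 * pi * 47000 * 4.2622e-05)
   = 1 / 12.586690435643
   = 0.079449 Hz

0.079449 Hz


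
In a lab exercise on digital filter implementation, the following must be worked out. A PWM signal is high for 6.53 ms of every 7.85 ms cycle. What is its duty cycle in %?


Duty cycle as a percentage:
DC = (t_on / T) * 100
   = (6.53 / 7.85) * 100
   = 0.831847 * 100
   = 83.18 %

83.18 %


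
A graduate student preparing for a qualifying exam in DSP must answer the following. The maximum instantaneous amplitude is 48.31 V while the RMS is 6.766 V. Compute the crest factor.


Crest factor is the ratio of peak to RMS:
CF = V_peak / V_rms
   = 48.31 / 6.766
   = 7.1401

7.1401


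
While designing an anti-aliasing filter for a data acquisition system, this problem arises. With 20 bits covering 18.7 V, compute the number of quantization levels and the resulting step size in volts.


Step 1 — number of quantization levels:
L = 2^N = 2^20 = 1048576

Step 2 — LSB step size:
delta = Vfs / L
      = 18.7 / 1048576
      = 1.783e-05 V

Levels = 1048576; step size = 1.783e-05 V


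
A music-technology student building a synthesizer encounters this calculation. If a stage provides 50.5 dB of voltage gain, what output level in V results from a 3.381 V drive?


Output voltage from dB gain:
V_out = V_in * 10^(gain_dB / 20)
      = 3.381 * 10^(50.5 / 20)
      = 3.381 * 334.965439
      = 1132.5181 V

1132.5181 V


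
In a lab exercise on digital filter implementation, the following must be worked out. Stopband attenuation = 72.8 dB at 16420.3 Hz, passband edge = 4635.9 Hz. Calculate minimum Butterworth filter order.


Butterworth filter order formula:
n = log10(10^(A/10) - 1) / (2 * log10(f_stop/f_pass))
10^(72.8/10) - 1 = 19054606.1796
f_stop/f_pass = 16420.3 / 4635.9 = 3.542
n = 6.6273 -> ceil = 7

7


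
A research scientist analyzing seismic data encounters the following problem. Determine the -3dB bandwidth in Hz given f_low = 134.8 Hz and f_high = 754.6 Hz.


Bandwidth is the difference of -3dB frequencies:
BW = f_high - f_low
   = 754.6 - 134.8
   = 619.8 Hz

619.8 Hz


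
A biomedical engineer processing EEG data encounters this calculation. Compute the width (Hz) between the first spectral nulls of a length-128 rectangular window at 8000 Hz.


Main lobe width for a rectangular window:
Width = 2 * fs / N
      = 2 * 8000 / 128
      = 16000 / 128
      = 125.0 Hz

125.0 Hz


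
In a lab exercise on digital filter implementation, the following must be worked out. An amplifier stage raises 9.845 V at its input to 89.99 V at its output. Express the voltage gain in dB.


Voltage gain in dB:
G = 20 * log10(Vout / Vin)
  = 20 * log10(89.99 / 9.845)
  = 20 * log10(9.140681)
  = 20 * 0.960979
  = 19.22 dB

19.22 dB


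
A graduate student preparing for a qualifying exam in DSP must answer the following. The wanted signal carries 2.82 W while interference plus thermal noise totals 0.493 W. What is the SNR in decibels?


SNR in decibels:
SNR = 10 * log10(Ps / Pn)
    = 10 * log10(2.82 / 0.493)
    = 10 * log10(5.7201)
    = 10 * 0.7574
    = 7.57 dB

7.57 dB


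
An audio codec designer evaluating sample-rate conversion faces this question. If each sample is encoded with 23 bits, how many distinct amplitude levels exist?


Number of quantization levels = 2^N
= 2^23
= 8388608

8388608


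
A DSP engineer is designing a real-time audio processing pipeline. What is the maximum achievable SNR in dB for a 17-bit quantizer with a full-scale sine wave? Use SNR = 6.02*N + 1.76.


Theoretical SNR for a full-scale sinusoid:
SNR = 6.02 * N + 1.76
    = 6.02 * 17 + 1.76
    = 102.34 + 1.76
    = 104.1 dB

104.1 dB


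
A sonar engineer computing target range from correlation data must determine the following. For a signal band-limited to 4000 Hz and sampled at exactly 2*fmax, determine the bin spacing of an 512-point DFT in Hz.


Step 1 — Nyquist sampling rate:
fs = 2 * fmax = 2 * 4000 = 8000 Hz

Step 2 — DFT bin spacing:
df = fs / N = 8000 / 512 = 15.625 Hz

15.625 Hz


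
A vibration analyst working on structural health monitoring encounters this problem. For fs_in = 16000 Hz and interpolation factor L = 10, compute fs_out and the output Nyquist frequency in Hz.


Step 1 — output sample rate after interpolation by L:
fs_out = L * fs_in = 10 * 16000 = 160000 Hz

Step 2 — Nyquist frequency of the output stream:
f_Nyq = fs_out / 2 = 160000 / 2 = 80000.0 Hz

fs_out = 160000 Hz; f_Nyquist = 80000.0 Hz


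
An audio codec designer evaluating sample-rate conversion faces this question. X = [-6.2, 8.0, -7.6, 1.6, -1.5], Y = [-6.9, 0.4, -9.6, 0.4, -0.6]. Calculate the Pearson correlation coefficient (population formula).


Pearson correlation coefficient (population):
r = cov(X,Y) / (std(X) * std(Y))
Mean X = -1.14, Mean Y = -3.26
Cov(X,Y) = 20.3796
Std(X) = 5.630488, Std(Y) = 4.178804
r = 0.8662

0.8662


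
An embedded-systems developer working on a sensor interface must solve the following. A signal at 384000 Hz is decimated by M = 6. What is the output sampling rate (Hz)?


Decimation reduces the sample rate:
fs_out = fs_in / M
       = 384000 / 6
       = 64000.0 Hz

64000.0 Hz


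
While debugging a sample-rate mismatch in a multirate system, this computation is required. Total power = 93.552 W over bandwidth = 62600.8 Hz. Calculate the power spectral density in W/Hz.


Power spectral density:
PSD = P / BW
    = 93.552 / 62600.8
    = 0.00149442 W/Hz

0.00149442 W/Hz


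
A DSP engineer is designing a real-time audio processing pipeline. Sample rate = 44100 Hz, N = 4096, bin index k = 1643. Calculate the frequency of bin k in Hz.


Frequency of DFT bin k:
f_k = k * fs / N
    = 1643 * 44100 / 4096
    = 72456300 / 4096
    = 17689.526 Hz

17689.526 Hz


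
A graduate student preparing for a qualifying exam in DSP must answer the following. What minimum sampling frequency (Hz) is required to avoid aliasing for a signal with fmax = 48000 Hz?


The Nyquist rate is twice the maximum frequency component.
fs_min = 2 * fmax
      = 2 * 48000
      = 96000 Hz

96000


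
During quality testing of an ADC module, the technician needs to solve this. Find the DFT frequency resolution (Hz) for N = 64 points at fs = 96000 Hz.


DFT frequency resolution:
df = fs / N
   = 96000 / 64
   = 1500.0 Hz

1500.0 Hz


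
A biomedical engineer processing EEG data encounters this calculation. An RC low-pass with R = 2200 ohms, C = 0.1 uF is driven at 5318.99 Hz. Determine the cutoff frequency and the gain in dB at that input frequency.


Step 1 — cutoff frequency:
fc = 1 / (2*pi*R*C)
C = 0.1 uF = 1e-07 F
fc = 1 / (2*pi*2200*1e-07)
   = 723.432 Hz

Step 2 — magnitude at f = 5318.99 Hz:
|H(f)| = 1 / sqrt(1 + (f/fc)^2)
f/fc = 5318.99 / 723.432 = 7.352439
|H| = 1 / sqrt(1 + 54.058359) = 0.1347685
|H|_dB = 20*log10(0.1347685) = -17.41 dB

fc = 723.432 Hz; |H(5318.99 Hz)| = -17.41 dB


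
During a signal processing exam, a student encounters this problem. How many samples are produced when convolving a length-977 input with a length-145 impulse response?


Linear convolution output length:
L = N + M - 1
  = 977 + 145 - 1
  = 1121 samples

1121


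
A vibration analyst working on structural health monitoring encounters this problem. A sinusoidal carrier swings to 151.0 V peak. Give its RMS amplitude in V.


RMS voltage for a sinusoidal waveform:
V_rms = V_peak / sqrt(2)
      = 151.0 / 1.414214
      = 106.773 V

106.773 V


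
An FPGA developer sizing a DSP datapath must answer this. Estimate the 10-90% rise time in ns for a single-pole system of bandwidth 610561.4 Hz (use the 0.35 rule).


Rise time from bandwidth relationship:
tr = 0.35 / BW
   = 0.35 / 610561.4
   = 5.732429204e-07 s
   = 573.2429 ns

573.2429 ns


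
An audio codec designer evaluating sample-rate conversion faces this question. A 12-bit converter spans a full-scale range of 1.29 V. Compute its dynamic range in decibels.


Dynamic range from full-scale to LSB:
V_min = V_max / 2^bits = 1.29 / 2^12
DR = 20 * log10(V_max / V_min)
   = 20 * log10(2^12)
   = 20 * 12 * log10(2)
   = 72.25 dB

72.25 dB


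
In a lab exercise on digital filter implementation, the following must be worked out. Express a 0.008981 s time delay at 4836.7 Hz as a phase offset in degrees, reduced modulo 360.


Phase shift from frequency and time delay:
phi = 360 * f * t_delay
    = 360 * 4836.7 * 0.008981
    = 15637.82 degrees
    mod 360 = 157.82 degrees

157.82 degrees


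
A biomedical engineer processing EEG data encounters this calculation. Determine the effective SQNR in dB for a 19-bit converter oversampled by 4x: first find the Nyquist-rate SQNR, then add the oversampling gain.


Step 1 — baseline SQNR at Nyquist:
SQNR_base = 6.02*N + 1.76
          = 6.02*19 + 1.76
          = 116.14 dB

Step 2 — oversampling processing gain:
G = 10*log10(OSR) = 10*log10(4) = 6.02 dB

Step 3 — total:
SQNR_total = 116.14 + 6.02 = 122.16 dB

Base SQNR = 116.14 dB; oversampled SQNR = 122.16 dB


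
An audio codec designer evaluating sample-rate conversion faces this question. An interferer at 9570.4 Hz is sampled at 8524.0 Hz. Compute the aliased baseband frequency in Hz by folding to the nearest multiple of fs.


Compute the nearest integer multiple of fs to the signal:
n = round(9570.4 / 8524.0) = 1
f_alias = |9570.4 - 1 * 8524.0|
        = |9570.4 - 8524.0|
        = 1046.4 Hz

1046.4


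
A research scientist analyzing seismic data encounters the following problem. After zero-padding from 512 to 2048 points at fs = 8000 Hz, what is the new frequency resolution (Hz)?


Frequency resolution after zero-padding:
N_padded = 512 * 4 = 2048
df = fs / N_padded
   = 8000 / 2048
   = 3.9062 Hz

3.9062 Hz


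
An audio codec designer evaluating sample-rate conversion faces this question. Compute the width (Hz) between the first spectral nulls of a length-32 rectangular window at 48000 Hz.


Main lobe width for a rectangular window:
Width = 2 * fs / N
      = 2 * 48000 / 32
      = 96000 / 32
      = 3000.0 Hz

3000.0 Hz


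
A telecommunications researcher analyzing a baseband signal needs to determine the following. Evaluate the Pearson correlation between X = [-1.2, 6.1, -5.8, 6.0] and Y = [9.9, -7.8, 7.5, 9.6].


Pearson correlation coefficient (population):
r = cov(X,Y) / (std(X) * std(Y))
Mean X = 1.275, Mean Y = 4.8
Cov(X,Y) = -17.46
Std(X) = 5.04449, Std(Y) = 7.333144
r = -0.472

-0.472


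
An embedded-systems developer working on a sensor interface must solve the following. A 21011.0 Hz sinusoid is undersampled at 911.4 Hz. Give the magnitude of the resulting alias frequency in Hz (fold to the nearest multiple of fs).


Compute the nearest integer multiple of fs to the signal:
n = round(21011.0 / 911.4) = 23
f_alias = |21011.0 - 23 * 911.4|
        = |21011.0 - 20962.2|
        = 48.8 Hz

48.8


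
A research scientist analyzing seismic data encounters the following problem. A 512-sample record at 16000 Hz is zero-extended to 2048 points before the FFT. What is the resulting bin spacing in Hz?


Frequency resolution after zero-padding:
N_padded = 512 * 4 = 2048
df = fs / N_padded
   = 16000 / 2048
   = 7.8125 Hz

7.8125 Hz


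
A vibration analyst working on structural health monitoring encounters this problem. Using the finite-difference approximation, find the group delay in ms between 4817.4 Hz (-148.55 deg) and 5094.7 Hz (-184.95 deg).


Group delay from phase difference:
tau = -d(phi)/d(omega)
d(phi) = -36.4 deg = -0.6353 rad
d(omega) = 2*pi*(5094.7 - 4817.4) = 1742.3273 rad/s
tau = -(-0.6353) / 1742.3273
    = 0.3646 ms

0.3646 ms


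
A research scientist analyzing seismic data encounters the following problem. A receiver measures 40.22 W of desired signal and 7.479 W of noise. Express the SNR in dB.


SNR in decibels:
SNR = 10 * log10(Ps / Pn)
    = 10 * log10(40.22 / 7.479)
    = 10 * log10(5.3777)
    = 10 * 0.7306
    = 7.31 dB

7.31 dB


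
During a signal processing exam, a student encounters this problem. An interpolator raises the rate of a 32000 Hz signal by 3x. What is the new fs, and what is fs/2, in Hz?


Step 1 — output sample rate after interpolation by L:
fs_out = L * fs_in = 3 * 32000 = 96000 Hz

Step 2 — Nyquist frequency of the output stream:
f_Nyq = fs_out / 2 = 96000 / 2 = 48000.0 Hz

fs_out = 96000 Hz; f_Nyquist = 48000.0 Hz


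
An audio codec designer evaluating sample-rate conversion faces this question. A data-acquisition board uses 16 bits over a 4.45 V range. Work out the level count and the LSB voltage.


Step 1 — number of quantization levels:
L = 2^N = 2^16 = 65536

Step 2 — LSB step size:
delta = Vfs / L
      = 4.45 / 65536
      = 6.79e-05 V

Levels = 65536; step size = 6.79e-05 V


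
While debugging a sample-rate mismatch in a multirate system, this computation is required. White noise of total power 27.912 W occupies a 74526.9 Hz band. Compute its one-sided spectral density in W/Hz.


Power spectral density:
PSD = P / BW
    = 27.912 / 74526.9
    = 0.00037452 W/Hz

0.00037452 W/Hz


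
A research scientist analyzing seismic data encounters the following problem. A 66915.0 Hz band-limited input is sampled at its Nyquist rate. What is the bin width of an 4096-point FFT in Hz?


Step 1 — Nyquist sampling rate:
fs = 2 * fmax = 2 * 66915.0 = 133830.0 Hz

Step 2 — DFT bin spacing:
df = fs / N = 133830.0 / 4096 = 32.6733 Hz

32.6733 Hz


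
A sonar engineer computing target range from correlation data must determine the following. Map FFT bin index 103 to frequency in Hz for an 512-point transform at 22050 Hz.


Frequency of DFT bin k:
f_k = k * fs / N
    = 103 * 22050 / 512
    = 2271150 / 512
    = 4435.84 Hz

4435.84 Hz


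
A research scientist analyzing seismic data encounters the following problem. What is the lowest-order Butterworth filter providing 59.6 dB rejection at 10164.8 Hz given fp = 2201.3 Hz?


Butterworth filter order formula:
n = log10(10^(A/10) - 1) / (2 * log10(f_stop/f_pass))
10^(59.6/10) - 1 = 912009.8394
f_stop/f_pass = 10164.8 / 2201.3 = 4.6176
n = 4.4851 -> ceil = 5

5


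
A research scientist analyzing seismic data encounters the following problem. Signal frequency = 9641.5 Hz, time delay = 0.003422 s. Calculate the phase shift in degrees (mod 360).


Phase shift from frequency and time delay:
phi = 360 * f * t_delay
    = 360 * 9641.5 * 0.003422
    = 11877.56 degrees
    mod 360 = 357.56 degrees

357.56 degrees


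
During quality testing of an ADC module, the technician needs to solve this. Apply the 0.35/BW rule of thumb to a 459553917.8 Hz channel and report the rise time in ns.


Rise time from bandwidth relationship:
tr = 0.35 / BW
   = 0.35 / 459553917.8
   = 7.616081301e-10 s
   = 0.7616 ns

0.7616 ns


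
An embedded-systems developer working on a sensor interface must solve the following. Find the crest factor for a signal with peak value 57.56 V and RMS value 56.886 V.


Crest factor is the ratio of peak to RMS:
CF = V_peak / V_rms
   = 57.56 / 56.886
   = 1.0118

1.0118


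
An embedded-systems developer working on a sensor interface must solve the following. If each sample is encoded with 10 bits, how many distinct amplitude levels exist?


Number of quantization levels = 2^N
= 2^10
= 1024

1024


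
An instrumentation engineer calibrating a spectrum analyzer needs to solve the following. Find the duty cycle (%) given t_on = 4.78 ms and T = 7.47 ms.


Duty cycle as a percentage:
DC = (t_on / T) * 100
   = (4.78 / 7.47) * 100
   = 0.639893 * 100
   = 63.99 %

63.99 %


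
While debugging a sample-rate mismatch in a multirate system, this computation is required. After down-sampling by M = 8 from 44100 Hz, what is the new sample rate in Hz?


Decimation reduces the sample rate:
fs_out = fs_in / M
       = 44100 / 8
       = 5512.5 Hz

5512.5 Hz


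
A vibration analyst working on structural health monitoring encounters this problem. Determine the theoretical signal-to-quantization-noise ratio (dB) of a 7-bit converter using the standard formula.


Theoretical SNR for a full-scale sinusoid:
SNR = 6.02 * N + 1.76
    = 6.02 * 7 + 1.76
    = 42.14 + 1.76
    = 43.9 dB

43.9 dB


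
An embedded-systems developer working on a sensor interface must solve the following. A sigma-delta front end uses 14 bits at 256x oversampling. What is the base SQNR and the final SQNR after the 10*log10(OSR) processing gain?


Step 1 — baseline SQNR at Nyquist:
SQNR_base = 6.02*N + 1.76
          = 6.02*14 + 1.76
          = 86.04 dB

Step 2 — oversampling processing gain:
G = 10*log10(OSR) = 10*log10(256) = 24.08 dB

Step 3 — total:
SQNR_total = 86.04 + 24.08 = 110.12 dB

Base SQNR = 86.04 dB; oversampled SQNR = 110.12 dB


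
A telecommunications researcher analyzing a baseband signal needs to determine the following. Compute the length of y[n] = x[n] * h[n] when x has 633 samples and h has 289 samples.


Linear convolution output length:
L = N + M - 1
  = 633 + 289 - 1
  = 921 samples

921


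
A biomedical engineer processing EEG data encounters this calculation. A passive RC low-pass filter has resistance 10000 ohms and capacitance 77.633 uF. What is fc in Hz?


Cutoff frequency of a first-order RC filter:
fc = 1 / (2 * pi * R * C)
C = 77.633 uF = 7.7633e-05 F
fc = 1 / (2 * pi * 10000 * 7.7633e-05)
   = 1 / 4.8778252495227
   = 0.205009 Hz

0.205009 Hz


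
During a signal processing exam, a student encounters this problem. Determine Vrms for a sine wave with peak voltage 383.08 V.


RMS voltage for a sinusoidal waveform:
V_rms = V_peak / sqrt(2)
      = 383.08 / 1.414214
      = 270.878 V

270.878 V


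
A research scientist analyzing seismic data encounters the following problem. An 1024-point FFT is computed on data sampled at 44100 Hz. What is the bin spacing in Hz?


DFT frequency resolution:
df = fs / N
   = 44100 / 1024
   = 43.0664 Hz

43.0664 Hz


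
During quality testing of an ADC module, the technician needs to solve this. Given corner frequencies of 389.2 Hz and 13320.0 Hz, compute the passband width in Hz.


Bandwidth is the difference of -3dB frequencies:
BW = f_high - f_low
   = 13320.0 - 389.2
   = 12930.8 Hz

12930.8 Hz


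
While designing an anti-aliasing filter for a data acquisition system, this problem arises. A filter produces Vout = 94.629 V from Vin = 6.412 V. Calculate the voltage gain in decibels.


Voltage gain in dB:
G = 20 * log10(Vout / Vin)
  = 20 * log10(94.629 / 6.412)
  = 20 * log10(14.75811)
  = 20 * 1.169031
  = 23.38 dB

23.38 dB


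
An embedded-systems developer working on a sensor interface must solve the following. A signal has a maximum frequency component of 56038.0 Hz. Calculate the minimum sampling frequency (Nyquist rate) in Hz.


The Nyquist rate is twice the maximum frequency component.
fs_min = 2 * fmax
      = 2 * 56038.0
      = 112076.0 Hz

112076.0


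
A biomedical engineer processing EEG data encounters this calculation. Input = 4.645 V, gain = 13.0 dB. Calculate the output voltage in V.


Output voltage from dB gain:
V_out = V_in * 10^(gain_dB / 20)
      = 4.645 * 10^(13.0 / 20)
      = 4.645 * 4.466836
      = 20.7485 V

20.7485 V


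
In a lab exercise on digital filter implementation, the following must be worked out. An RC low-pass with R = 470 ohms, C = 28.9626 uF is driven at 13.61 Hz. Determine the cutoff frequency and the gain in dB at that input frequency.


Step 1 — cutoff frequency:
fc = 1 / (2*pi*R*C)
C = 28.9626 uF = 2.89626e-05 F
fc = 1 / (2*pi*470*2.89626e-05)
   = 11.6919 Hz

Step 2 — magnitude at f = 13.61 Hz:
|H(f)| = 1 / sqrt(1 + (f/fc)^2)
f/fc = 13.61 / 11.6919 = 1.164054
|H| = 1 / sqrt(1 + 1.355022) = 0.6516322
|H|_dB = 20*log10(0.6516322) = -3.72 dB

fc = 11.6919 Hz; |H(13.61 Hz)| = -3.72 dB


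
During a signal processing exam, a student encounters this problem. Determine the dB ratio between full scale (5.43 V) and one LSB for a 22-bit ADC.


Dynamic range from full-scale to LSB:
V_min = V_max / 2^bits = 5.43 / 2^22
DR = 20 * log10(V_max / V_min)
   = 20 * log10(2^22)
   = 20 * 22 * log10(2)
   = 132.45 dB

132.45 dB


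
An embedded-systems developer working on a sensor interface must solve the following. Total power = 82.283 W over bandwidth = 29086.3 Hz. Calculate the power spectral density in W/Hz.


Power spectral density:
PSD = P / BW
    = 82.283 / 29086.3
    = 0.00282893 W/Hz

0.00282893 W/Hz


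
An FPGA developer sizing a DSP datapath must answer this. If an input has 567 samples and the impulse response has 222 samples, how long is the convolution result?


Linear convolution output length:
L = N + M - 1
  = 567 + 222 - 1
  = 788 samples

788


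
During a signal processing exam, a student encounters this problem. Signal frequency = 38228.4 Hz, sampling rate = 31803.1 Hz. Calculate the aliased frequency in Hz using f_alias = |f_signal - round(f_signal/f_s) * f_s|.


Compute the nearest integer multiple of fs to the signal:
n = round(38228.4 / 31803.1) = 1
f_alias = |38228.4 - 1 * 31803.1|
        = |38228.4 - 31803.1|
        = 6425.3 Hz

6425.3


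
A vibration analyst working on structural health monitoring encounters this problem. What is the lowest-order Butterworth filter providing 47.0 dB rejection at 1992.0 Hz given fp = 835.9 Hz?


Butterworth filter order formula:
n = log10(10^(A/10) - 1) / (2 * log10(f_stop/f_pass))
10^(47.0/10) - 1 = 50117.7234
f_stop/f_pass = 1992.0 / 835.9 = 2.3831
n = 6.2312 -> ceil = 7

7


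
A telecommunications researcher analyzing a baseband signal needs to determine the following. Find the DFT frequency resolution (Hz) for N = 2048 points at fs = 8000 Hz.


DFT frequency resolution:
df = fs / N
   = 8000 / 2048
   = 3.9062 Hz

3.9062 Hz


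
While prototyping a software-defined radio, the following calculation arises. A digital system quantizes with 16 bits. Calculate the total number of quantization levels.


Number of quantization levels = 2^N
= 2^16
= 65536

65536


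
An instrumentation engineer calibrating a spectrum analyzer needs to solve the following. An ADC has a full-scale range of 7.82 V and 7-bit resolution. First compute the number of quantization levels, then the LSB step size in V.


Step 1 — number of quantization levels:
L = 2^N = 2^7 = 128

Step 2 — LSB step size:
delta = Vfs / L
      = 7.82 / 128
      = 0.06109375 V

Levels = 128; step size = 0.06109375 V


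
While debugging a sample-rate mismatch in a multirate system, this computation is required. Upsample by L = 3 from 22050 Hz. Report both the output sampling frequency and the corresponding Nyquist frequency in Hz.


Step 1 — output sample rate after interpolation by L:
fs_out = L * fs_in = 3 * 22050 = 66150 Hz

Step 2 — Nyquist frequency of the output stream:
f_Nyq = fs_out / 2 = 66150 / 2 = 33075.0 Hz

fs_out = 66150 Hz; f_Nyquist = 33075.0 Hz


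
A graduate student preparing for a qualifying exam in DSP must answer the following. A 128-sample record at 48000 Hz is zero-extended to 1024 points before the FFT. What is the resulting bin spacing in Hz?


Frequency resolution after zero-padding:
N_padded = 128 * 8 = 1024
df = fs / N_padded
   = 48000 / 1024
   = 46.875 Hz

46.875 Hz


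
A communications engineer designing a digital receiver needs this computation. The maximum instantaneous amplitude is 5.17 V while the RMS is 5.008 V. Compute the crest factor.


Crest factor is the ratio of peak to RMS:
CF = V_peak / V_rms
   = 5.17 / 5.008
   = 1.0323

1.0323


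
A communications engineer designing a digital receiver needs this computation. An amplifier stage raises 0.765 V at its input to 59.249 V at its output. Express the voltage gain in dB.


Voltage gain in dB:
G = 20 * log10(Vout / Vin)
  = 20 * log10(59.249 / 0.765)
  = 20 * log10(77.449673)
  = 20 * 1.88902
  = 37.78 dB

37.78 dB


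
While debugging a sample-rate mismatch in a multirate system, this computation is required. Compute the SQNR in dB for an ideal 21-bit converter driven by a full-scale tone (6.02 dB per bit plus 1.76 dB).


Theoretical SNR for a full-scale sinusoid:
SNR = 6.02 * N + 1.76
    = 6.02 * 21 + 1.76
    = 126.42 + 1.76
    = 128.18 dB

128.18 dB


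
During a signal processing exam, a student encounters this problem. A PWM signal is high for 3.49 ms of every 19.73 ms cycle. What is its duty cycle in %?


Duty cycle as a percentage:
DC = (t_on / T) * 100
   = (3.49 / 19.73) * 100
   = 0.176888 * 100
   = 17.69 %

17.69 %


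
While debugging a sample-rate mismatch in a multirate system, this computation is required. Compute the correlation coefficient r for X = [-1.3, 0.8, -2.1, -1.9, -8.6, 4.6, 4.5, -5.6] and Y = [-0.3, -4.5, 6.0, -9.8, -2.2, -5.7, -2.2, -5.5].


Pearson correlation coefficient (population):
r = cov(X,Y) / (std(X) * std(Y))
Mean X = -1.2, Mean Y = -3.025
Cov(X,Y) = -1.57875
Std(X) = 4.26556, Std(Y) = 4.353088
r = -0.085

-0.085


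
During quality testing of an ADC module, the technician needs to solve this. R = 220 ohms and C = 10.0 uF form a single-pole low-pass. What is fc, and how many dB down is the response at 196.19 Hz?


Step 1 — cutoff frequency:
fc = 1 / (2*pi*R*C)
C = 10.0 uF = 1e-05 F
fc = 1 / (2*pi*220*1e-05)
   = 72.3432 Hz

Step 2 — magnitude at f = 196.19 Hz:
|H(f)| = 1 / sqrt(1 + (f/fc)^2)
f/fc = 196.19 / 72.3432 = 2.711934
|H| = 1 / sqrt(1 + 7.354586) = 0.3459693
|H|_dB = 20*log10(0.3459693) = -9.22 dB

fc = 72.3432 Hz; |H(196.19 Hz)| = -9.22 dB


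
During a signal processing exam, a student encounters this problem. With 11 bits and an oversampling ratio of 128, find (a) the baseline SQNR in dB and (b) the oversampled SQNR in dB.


Step 1 — baseline SQNR at Nyquist:
SQNR_base = 6.02*N + 1.76
          = 6.02*11 + 1.76
          = 67.98 dB

Step 2 — oversampling processing gain:
G = 10*log10(OSR) = 10*log10(128) = 21.07 dB

Step 3 — total:
SQNR_total = 67.98 + 21.07 = 89.05 dB

Base SQNR = 67.98 dB; oversampled SQNR = 89.05 dB


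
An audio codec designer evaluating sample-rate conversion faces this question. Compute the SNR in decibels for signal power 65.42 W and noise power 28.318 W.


SNR in decibels:
SNR = 10 * log10(Ps / Pn)
    = 10 * log10(65.42 / 28.318)
    = 10 * log10(2.3102)
    = 10 * 0.3636
    = 3.64 dB

3.64 dB


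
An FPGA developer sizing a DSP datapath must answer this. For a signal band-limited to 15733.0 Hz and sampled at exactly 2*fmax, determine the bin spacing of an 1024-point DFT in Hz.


Step 1 — Nyquist sampling rate:
fs = 2 * fmax = 2 * 15733.0 = 31466.0 Hz

Step 2 — DFT bin spacing:
df = fs / N = 31466.0 / 1024 = 30.7285 Hz

30.7285 Hz


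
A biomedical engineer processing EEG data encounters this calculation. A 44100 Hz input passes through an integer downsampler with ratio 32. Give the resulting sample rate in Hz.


Decimation reduces the sample rate:
fs_out = fs_in / M
       = 44100 / 32
       = 1378.125 Hz

1378.125 Hz


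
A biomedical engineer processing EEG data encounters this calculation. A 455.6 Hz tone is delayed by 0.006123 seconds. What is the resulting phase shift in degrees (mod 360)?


Phase shift from frequency and time delay:
phi = 360 * f * t_delay
    = 360 * 455.6 * 0.006123
    = 1004.27 degrees
    mod 360 = 284.27 degrees

284.27 degrees


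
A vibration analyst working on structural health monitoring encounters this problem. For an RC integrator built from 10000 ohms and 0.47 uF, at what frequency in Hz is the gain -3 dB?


Cutoff frequency of a first-order RC filter:
fc = 1 / (2 * pi * R * C)
C = 0.47 uF = 4.7e-07 F
fc = 1 / (2 * pi * 10000 * 4.7e-07)
   = 1 / 0.029530970943744
   = 33.862754 Hz

33.862754 Hz


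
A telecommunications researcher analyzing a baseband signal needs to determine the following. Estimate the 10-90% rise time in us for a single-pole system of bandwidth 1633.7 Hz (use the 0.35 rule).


Rise time from bandwidth relationship:
tr = 0.35 / BW
   = 0.35 / 1633.7
   = 0.0002142376201 s
   = 214.2376 us

214.2376 us


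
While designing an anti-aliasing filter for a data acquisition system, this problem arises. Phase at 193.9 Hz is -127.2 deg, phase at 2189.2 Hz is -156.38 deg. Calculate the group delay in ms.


Group delay from phase difference:
tau = -d(phi)/d(omega)
d(phi) = -29.18 deg = -0.509287 rad
d(omega) = 2*pi*(2189.2 - 193.9) = 12536.8396 rad/s
tau = -(-0.509287) / 12536.8396
    = 0.0406 ms

0.0406 ms


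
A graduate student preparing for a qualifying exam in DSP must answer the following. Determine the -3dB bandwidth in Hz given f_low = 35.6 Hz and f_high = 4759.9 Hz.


Bandwidth is the difference of -3dB frequencies:
BW = f_high - f_low
   = 4759.9 - 35.6
   = 4724.3 Hz

4724.3 Hz
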